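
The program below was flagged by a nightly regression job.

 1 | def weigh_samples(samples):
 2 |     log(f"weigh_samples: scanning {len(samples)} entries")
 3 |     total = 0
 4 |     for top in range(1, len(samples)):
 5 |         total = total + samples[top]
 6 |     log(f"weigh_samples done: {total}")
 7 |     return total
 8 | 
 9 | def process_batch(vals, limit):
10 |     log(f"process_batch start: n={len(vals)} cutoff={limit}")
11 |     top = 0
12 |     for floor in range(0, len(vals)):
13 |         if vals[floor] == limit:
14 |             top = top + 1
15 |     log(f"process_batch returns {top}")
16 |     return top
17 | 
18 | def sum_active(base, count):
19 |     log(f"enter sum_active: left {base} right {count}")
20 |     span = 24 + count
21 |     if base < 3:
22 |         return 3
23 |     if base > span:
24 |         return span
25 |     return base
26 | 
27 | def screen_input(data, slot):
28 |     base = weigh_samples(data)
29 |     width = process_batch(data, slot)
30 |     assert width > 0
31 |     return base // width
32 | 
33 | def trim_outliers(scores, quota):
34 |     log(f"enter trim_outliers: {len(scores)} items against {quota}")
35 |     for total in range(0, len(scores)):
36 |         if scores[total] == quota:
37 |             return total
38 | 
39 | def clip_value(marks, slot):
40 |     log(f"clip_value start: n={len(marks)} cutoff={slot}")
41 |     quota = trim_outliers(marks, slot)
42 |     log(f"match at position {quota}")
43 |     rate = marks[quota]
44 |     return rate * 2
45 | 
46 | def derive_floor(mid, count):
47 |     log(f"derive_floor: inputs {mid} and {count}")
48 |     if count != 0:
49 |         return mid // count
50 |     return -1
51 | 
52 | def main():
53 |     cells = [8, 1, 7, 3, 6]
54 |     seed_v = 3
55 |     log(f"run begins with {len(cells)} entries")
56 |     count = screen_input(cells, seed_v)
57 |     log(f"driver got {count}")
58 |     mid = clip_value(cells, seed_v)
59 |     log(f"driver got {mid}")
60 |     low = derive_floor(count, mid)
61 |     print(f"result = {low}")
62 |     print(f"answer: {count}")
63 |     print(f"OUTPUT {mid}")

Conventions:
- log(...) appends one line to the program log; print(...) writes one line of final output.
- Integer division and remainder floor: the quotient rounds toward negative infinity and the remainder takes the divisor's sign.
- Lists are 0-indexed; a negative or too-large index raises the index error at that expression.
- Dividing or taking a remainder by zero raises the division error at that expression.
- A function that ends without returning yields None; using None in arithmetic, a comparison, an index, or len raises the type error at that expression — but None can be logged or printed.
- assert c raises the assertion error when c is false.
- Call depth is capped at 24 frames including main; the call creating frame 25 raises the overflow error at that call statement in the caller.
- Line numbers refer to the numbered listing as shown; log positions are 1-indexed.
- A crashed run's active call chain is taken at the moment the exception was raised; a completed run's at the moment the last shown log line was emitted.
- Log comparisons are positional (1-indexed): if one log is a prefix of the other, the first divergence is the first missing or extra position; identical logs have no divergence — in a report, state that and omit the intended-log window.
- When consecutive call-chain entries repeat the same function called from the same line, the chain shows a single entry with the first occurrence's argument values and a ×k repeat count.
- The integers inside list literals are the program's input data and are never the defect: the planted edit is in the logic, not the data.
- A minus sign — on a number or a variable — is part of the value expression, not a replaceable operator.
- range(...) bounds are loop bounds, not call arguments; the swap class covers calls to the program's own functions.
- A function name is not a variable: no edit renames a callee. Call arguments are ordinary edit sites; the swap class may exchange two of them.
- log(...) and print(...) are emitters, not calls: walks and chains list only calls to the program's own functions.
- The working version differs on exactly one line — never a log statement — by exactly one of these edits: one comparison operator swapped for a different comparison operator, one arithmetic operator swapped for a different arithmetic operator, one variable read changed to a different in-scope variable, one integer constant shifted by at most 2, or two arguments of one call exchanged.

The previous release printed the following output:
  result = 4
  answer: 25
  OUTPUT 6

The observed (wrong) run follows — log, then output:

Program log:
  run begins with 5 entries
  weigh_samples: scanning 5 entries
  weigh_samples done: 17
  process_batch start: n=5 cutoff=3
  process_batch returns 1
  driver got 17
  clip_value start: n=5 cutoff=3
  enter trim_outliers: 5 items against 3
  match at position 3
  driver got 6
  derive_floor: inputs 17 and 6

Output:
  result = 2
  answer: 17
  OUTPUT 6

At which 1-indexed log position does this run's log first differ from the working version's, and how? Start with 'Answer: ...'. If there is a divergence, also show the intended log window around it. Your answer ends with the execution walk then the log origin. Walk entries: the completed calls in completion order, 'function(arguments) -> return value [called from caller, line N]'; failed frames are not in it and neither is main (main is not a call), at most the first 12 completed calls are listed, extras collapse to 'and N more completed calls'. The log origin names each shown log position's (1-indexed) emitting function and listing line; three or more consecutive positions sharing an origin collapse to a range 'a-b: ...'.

Answer: position 3 — the shown line 'weigh_samples done: 17' should read 'weigh_samples done: 25'.
Intended log window:
  1: run begins with 5 entries
  2: weigh_samples: scanning 5 entries
  3: weigh_samples done: 25
  4: process_batch start: n=5 cutoff=3
Execution walk:
  weigh_samples([8, 1, 7, 3, 6]) -> 17  [called from screen_input, line 28]
  process_batch([8, 1, 7, 3, 6], 3) -> 1  [called from screen_input, line 29]
  screen_input([8, 1, 7, 3, 6], 3) -> 17  [called from main, line 56]
  trim_outliers([8, 1, 7, 3, 6], 3) -> 3  [called from clip_value, line 41]
  clip_value([8, 1, 7, 3, 6], 3) -> 6  [called from main, line 58]
  derive_floor(17, 6) -> 2  [called from main, line 60]
Log line origins:
  1 — main, line 55
  2 — weigh_samples, line 2
  3 — weigh_samples, line 6
  4 — process_batch, line 10
  5 — process_batch, line 15
  6 — main, line 57
  7 — clip_value, line 40
  8 — trim_outliers, line 34
  9 — clip_value, line 42
  10 — main, line 59
  11 — derive_floor, line 47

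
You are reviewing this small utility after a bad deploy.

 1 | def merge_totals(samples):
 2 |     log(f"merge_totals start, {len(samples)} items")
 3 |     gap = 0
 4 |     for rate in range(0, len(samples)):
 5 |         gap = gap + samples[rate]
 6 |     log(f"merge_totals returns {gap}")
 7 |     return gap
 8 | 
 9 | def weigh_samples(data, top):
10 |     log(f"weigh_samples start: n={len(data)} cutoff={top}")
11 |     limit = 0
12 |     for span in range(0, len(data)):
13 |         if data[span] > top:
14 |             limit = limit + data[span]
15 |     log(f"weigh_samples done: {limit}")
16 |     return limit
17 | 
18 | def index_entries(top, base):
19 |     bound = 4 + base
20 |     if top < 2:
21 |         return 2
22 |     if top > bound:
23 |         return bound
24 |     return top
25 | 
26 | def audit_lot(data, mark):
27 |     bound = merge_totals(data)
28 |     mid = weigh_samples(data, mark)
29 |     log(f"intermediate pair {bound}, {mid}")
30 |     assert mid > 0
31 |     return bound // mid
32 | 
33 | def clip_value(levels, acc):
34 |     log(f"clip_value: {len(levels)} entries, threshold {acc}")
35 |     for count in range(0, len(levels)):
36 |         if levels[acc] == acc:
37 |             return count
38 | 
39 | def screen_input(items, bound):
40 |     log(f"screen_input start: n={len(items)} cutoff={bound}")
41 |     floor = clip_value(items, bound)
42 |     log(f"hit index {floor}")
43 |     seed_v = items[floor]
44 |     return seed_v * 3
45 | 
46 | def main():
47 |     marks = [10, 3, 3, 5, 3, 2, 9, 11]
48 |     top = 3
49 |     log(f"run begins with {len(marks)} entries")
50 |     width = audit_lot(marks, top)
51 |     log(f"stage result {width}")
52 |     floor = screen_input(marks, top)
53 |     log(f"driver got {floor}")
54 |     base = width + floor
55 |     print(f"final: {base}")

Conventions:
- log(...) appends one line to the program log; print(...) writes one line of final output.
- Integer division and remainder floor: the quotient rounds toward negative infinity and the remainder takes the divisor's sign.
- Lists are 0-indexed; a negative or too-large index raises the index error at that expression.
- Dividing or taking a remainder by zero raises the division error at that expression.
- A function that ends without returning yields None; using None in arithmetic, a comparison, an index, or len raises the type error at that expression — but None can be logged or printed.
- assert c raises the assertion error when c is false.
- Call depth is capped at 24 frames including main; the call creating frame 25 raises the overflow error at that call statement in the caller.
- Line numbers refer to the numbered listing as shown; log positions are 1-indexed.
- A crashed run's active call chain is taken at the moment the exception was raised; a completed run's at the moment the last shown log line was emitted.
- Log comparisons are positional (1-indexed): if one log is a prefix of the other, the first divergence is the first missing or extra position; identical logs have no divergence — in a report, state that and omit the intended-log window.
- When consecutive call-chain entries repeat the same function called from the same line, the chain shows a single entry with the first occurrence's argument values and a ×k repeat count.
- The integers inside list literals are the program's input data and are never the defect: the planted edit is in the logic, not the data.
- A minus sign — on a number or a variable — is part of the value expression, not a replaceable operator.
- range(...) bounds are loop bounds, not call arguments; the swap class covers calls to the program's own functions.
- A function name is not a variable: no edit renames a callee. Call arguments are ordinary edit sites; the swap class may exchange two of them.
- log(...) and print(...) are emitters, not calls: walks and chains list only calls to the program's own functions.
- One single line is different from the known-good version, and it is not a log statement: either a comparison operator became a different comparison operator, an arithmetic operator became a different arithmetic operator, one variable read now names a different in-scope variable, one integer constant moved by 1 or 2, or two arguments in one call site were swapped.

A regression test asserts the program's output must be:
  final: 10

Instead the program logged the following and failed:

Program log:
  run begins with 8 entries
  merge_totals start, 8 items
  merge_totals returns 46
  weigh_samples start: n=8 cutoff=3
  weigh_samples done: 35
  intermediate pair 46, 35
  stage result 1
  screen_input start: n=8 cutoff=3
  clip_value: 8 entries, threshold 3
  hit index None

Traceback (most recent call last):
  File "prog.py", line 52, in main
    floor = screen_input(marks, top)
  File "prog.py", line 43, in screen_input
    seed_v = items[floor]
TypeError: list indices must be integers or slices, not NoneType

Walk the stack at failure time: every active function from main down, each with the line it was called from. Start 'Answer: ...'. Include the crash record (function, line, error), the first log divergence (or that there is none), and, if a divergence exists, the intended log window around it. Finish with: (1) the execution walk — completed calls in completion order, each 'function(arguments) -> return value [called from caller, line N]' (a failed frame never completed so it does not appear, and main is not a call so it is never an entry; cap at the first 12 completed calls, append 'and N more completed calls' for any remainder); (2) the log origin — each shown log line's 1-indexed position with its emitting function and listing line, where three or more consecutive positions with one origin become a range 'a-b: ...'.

Answer: main -> screen_input (called at line 52).
Core observation: Everything matches until log position 10, which reads 'hit index None' in place of 'hit index 1'.
Crash: screen_input, line 43, TypeError.
First divergence: position 10 — the shown line 'hit index None' should read 'hit index 1'.
Intended log window:
  8: screen_input start: n=8 cutoff=3
  9: clip_value: 8 entries, threshold 3
  10: hit index 1
  11: driver got 9
Execution walk:
  merge_totals([10, 3, 3, 5, 3, 2, 9, 11]) -> 46  [called from audit_lot, line 27]
  weigh_samples([10, 3, 3, 5, 3, 2, 9, 11], 3) -> 35  [called from audit_lot, line 28]
  audit_lot([10, 3, 3, 5, 3, 2, 9, 11], 3) -> 1  [called from main, line 50]
  clip_value([10, 3, 3, 5, 3, 2, 9, 11], 3) -> None  [called from screen_input, line 41]
Log line origins:
  1: from main, line 49
  2: from merge_totals, line 2
  3: from merge_totals, line 6
  4: from weigh_samples, line 10
  5: from weigh_samples, line 15
  6: from audit_lot, line 29
  7: from main, line 51
  8: from screen_input, line 40
  9: from clip_value, line 34
  10: from screen_input, line 42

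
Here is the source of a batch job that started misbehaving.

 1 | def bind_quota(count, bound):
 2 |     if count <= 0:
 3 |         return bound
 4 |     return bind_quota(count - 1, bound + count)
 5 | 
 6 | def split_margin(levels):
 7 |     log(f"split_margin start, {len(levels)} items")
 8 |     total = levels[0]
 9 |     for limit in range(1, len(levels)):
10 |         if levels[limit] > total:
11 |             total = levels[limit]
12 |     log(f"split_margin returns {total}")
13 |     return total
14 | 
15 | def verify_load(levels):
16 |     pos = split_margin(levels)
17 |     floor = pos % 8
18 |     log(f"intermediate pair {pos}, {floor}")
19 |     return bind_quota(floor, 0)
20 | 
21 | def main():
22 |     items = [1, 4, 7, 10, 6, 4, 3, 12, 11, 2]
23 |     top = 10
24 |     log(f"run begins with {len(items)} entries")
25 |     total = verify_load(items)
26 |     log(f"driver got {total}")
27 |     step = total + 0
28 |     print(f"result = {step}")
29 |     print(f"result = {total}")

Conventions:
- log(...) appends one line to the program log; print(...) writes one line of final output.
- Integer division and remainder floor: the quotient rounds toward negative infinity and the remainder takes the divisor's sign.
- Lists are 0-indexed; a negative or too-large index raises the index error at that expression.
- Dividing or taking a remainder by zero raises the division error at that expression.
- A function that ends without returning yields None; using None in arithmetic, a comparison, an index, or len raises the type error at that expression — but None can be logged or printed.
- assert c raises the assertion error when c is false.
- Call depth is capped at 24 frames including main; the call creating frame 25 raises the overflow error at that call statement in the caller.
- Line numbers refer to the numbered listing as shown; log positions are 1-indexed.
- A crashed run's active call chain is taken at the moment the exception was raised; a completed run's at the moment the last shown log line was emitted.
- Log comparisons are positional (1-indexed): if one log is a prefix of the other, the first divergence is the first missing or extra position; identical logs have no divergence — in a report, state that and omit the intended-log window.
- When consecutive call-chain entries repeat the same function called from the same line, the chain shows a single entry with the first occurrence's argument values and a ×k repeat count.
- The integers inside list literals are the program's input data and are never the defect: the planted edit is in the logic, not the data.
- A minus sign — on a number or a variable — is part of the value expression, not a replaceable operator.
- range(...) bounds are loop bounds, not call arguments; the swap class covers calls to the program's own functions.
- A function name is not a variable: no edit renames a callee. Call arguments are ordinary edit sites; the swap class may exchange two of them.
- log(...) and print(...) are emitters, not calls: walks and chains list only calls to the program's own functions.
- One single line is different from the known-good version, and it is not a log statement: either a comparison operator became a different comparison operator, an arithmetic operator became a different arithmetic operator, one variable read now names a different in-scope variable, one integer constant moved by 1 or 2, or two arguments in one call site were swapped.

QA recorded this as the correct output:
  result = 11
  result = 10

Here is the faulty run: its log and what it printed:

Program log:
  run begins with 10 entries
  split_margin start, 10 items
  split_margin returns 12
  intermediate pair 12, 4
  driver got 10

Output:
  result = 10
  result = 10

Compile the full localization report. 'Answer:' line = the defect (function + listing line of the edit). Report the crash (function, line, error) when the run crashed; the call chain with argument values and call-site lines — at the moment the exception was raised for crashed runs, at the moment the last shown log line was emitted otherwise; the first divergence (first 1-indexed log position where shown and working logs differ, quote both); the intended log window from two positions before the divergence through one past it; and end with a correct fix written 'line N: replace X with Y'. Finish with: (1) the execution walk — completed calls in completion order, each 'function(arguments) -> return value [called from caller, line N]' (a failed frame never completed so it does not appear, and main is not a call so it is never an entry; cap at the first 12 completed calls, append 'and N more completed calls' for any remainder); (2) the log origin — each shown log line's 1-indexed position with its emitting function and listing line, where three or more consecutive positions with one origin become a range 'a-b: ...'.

Answer: the defect is in main at line 27.
Key observation: The two runs log identically and part ways only at the printed values.
Call chain: main.
First divergence: none (the log streams are identical).
Execution walk:
  split_margin([1, 4, 7, 10, 6, 4, 3, 12, 11, 2]) -> 12  [called from verify_load, line 16]
  bind_quota(0, 10) -> 10  [called from bind_quota, line 4]
  bind_quota(1, 9) -> 10  [called from bind_quota, line 4]
  bind_quota(2, 7) -> 10  [called from bind_quota, line 4]
  bind_quota(3, 4) -> 10  [called from bind_quota, line 4]
  bind_quota(4, 0) -> 10  [called from verify_load, line 19]
  verify_load([1, 4, 7, 10, 6, 4, 3, 12, 11, 2]) -> 10  [called from main, line 25]
Log origin:
  1: logged in main at line 24
  2: logged in split_margin at line 7
  3: logged in split_margin at line 12
  4: logged in verify_load at line 18
  5: logged in main at line 26
A correct fix: line 27: replace `0` with `1`.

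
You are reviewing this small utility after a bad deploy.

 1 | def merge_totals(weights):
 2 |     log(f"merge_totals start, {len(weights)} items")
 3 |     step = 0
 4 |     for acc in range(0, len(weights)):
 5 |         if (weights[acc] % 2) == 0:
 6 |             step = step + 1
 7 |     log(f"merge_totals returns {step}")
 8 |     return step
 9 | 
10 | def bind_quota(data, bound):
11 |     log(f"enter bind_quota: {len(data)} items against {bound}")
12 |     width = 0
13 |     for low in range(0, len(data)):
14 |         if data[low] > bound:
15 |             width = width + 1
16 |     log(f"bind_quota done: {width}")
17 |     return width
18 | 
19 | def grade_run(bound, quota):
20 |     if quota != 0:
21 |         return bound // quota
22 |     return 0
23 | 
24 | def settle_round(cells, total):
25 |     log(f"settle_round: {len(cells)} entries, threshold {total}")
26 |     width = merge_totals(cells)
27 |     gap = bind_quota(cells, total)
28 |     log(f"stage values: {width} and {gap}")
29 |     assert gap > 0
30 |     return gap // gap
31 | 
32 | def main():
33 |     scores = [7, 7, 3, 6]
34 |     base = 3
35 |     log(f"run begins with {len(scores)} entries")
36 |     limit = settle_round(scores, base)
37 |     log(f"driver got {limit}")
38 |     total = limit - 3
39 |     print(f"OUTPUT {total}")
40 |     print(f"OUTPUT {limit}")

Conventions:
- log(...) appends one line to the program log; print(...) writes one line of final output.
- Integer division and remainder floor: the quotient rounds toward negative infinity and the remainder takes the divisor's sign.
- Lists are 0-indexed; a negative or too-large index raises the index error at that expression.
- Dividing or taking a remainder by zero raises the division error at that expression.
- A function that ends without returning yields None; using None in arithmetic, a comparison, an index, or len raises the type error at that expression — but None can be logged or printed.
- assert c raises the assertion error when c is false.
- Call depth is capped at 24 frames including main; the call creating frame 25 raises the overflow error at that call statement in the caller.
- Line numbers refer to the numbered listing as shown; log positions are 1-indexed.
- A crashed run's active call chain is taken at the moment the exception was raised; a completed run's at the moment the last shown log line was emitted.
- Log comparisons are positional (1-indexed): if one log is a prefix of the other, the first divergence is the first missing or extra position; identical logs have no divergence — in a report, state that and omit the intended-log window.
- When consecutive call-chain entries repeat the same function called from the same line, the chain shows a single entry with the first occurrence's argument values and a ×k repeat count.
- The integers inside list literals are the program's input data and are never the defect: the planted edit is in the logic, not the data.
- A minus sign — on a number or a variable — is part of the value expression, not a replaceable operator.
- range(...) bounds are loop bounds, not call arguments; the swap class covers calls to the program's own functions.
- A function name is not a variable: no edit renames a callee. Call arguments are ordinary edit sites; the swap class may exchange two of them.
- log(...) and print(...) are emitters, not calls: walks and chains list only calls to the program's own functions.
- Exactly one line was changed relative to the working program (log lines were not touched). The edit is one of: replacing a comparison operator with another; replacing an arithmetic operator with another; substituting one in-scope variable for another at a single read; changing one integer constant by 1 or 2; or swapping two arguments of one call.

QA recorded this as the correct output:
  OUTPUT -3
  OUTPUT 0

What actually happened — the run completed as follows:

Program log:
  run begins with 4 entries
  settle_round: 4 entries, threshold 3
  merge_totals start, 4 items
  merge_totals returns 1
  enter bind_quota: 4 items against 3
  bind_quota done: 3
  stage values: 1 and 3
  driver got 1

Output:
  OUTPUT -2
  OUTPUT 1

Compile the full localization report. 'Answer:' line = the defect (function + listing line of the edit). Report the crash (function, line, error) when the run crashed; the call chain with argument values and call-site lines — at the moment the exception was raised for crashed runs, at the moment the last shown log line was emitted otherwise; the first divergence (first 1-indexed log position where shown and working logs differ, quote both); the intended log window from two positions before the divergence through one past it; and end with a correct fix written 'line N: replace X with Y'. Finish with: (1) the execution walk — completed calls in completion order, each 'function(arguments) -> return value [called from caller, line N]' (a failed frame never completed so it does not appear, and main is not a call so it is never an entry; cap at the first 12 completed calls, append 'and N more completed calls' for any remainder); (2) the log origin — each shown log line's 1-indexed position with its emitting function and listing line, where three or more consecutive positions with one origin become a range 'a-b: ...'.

Answer: the defect is in settle_round at line 30.
Key observation: The earliest visible damage is log position 8 — 'driver got 1' rather than the intended 'driver got 0'.
Call chain: main.
First divergence: at position 8 the run shows 'driver got 1' where the working version logs 'driver got 0'.
Intended log window:
  6: bind_quota done: 3
  7: stage values: 1 and 3
  8: driver got 0
Execution walk:
  merge_totals([7, 7, 3, 6]) -> 1  [called from settle_round, line 26]
  bind_quota([7, 7, 3, 6], 3) -> 3  [called from settle_round, line 27]
  settle_round([7, 7, 3, 6], 3) -> 1  [called from main, line 36]
Log origin:
  1: logged in main at line 35
  2: logged in settle_round at line 25
  3: logged in merge_totals at line 2
  4: logged in merge_totals at line 7
  5: logged in bind_quota at line 11
  6: logged in bind_quota at line 16
  7: logged in settle_round at line 28
  8: logged in main at line 37
A correct fix: line 30: replace `gap // gap` with `width // gap`.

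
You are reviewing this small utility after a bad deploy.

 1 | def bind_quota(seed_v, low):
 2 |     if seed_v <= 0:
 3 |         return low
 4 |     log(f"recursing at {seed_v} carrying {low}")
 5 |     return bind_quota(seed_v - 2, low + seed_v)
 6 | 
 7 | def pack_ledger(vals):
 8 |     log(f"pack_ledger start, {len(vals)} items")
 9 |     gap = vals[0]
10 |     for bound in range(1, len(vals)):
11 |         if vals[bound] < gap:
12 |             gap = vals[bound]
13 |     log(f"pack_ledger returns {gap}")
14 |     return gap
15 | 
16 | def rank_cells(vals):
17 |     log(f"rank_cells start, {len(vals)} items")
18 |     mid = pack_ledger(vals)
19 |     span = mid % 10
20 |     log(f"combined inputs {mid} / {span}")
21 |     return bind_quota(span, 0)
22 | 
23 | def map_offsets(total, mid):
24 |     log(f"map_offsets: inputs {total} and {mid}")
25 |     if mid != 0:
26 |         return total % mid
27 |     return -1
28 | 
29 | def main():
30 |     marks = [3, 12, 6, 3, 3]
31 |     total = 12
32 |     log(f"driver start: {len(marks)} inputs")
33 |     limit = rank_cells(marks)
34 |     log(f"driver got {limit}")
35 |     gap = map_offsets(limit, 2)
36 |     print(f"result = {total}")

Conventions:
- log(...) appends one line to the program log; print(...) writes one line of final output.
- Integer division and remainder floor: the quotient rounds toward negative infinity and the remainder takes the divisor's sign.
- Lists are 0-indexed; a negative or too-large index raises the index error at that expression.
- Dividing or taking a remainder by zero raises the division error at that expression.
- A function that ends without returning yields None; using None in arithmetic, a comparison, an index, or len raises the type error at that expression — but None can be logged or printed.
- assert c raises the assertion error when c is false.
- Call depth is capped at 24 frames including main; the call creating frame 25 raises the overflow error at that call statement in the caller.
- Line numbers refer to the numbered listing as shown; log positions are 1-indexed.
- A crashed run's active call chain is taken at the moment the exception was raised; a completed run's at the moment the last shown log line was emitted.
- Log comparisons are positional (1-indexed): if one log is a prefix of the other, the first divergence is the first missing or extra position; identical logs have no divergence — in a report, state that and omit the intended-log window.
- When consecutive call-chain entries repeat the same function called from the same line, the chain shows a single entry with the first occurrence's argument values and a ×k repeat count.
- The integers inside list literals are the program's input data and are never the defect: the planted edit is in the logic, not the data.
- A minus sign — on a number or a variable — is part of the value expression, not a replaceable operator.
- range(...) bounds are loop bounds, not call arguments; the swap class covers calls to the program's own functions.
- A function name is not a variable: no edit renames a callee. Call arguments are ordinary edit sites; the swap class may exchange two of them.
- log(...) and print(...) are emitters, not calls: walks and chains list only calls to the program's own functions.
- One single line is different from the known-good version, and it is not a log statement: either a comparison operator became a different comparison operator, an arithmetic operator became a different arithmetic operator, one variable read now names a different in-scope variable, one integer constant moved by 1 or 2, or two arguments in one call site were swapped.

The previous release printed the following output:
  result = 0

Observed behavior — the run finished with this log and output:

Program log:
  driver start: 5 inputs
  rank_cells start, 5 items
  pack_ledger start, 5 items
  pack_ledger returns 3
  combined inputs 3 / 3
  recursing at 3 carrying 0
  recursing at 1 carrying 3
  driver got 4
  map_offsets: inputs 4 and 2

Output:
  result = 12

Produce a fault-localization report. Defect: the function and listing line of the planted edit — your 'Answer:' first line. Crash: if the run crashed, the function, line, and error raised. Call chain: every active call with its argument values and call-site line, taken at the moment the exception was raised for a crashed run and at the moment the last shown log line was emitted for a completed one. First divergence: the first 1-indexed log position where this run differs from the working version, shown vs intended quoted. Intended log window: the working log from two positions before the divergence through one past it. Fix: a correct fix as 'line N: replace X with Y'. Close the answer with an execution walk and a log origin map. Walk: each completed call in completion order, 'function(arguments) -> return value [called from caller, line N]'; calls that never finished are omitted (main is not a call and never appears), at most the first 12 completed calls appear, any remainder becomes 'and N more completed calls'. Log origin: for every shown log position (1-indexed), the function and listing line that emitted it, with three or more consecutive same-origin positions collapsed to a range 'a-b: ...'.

Answer: the defect is in main at line 36.
Key fact: No log line changed; the fault shows up purely in the output.
Call chain: main -> map_offsets(4, 2) (called at line 35).
First divergence: none — the logs agree in full.
Execution walk:
  pack_ledger([3, 12, 6, 3, 3]) -> 3  [called from rank_cells, line 18]
  bind_quota(-1, 4) -> 4  [called from bind_quota, line 5]
  bind_quota(1, 3) -> 4  [called from bind_quota, line 5]
  bind_quota(3, 0) -> 4  [called from rank_cells, line 21]
  rank_cells([3, 12, 6, 3, 3]) -> 4  [called from main, line 33]
  map_offsets(4, 2) -> 0  [called from main, line 35]
Log origin:
  1: logged in main at line 32
  2: logged in rank_cells at line 17
  3: logged in pack_ledger at line 8
  4: logged in pack_ledger at line 13
  5: logged in rank_cells at line 20
  6: logged in bind_quota at line 4
  7: logged in bind_quota at line 4
  8: logged in main at line 34
  9: logged in map_offsets at line 24
A correct fix: line 36: replace `total` with `gap`.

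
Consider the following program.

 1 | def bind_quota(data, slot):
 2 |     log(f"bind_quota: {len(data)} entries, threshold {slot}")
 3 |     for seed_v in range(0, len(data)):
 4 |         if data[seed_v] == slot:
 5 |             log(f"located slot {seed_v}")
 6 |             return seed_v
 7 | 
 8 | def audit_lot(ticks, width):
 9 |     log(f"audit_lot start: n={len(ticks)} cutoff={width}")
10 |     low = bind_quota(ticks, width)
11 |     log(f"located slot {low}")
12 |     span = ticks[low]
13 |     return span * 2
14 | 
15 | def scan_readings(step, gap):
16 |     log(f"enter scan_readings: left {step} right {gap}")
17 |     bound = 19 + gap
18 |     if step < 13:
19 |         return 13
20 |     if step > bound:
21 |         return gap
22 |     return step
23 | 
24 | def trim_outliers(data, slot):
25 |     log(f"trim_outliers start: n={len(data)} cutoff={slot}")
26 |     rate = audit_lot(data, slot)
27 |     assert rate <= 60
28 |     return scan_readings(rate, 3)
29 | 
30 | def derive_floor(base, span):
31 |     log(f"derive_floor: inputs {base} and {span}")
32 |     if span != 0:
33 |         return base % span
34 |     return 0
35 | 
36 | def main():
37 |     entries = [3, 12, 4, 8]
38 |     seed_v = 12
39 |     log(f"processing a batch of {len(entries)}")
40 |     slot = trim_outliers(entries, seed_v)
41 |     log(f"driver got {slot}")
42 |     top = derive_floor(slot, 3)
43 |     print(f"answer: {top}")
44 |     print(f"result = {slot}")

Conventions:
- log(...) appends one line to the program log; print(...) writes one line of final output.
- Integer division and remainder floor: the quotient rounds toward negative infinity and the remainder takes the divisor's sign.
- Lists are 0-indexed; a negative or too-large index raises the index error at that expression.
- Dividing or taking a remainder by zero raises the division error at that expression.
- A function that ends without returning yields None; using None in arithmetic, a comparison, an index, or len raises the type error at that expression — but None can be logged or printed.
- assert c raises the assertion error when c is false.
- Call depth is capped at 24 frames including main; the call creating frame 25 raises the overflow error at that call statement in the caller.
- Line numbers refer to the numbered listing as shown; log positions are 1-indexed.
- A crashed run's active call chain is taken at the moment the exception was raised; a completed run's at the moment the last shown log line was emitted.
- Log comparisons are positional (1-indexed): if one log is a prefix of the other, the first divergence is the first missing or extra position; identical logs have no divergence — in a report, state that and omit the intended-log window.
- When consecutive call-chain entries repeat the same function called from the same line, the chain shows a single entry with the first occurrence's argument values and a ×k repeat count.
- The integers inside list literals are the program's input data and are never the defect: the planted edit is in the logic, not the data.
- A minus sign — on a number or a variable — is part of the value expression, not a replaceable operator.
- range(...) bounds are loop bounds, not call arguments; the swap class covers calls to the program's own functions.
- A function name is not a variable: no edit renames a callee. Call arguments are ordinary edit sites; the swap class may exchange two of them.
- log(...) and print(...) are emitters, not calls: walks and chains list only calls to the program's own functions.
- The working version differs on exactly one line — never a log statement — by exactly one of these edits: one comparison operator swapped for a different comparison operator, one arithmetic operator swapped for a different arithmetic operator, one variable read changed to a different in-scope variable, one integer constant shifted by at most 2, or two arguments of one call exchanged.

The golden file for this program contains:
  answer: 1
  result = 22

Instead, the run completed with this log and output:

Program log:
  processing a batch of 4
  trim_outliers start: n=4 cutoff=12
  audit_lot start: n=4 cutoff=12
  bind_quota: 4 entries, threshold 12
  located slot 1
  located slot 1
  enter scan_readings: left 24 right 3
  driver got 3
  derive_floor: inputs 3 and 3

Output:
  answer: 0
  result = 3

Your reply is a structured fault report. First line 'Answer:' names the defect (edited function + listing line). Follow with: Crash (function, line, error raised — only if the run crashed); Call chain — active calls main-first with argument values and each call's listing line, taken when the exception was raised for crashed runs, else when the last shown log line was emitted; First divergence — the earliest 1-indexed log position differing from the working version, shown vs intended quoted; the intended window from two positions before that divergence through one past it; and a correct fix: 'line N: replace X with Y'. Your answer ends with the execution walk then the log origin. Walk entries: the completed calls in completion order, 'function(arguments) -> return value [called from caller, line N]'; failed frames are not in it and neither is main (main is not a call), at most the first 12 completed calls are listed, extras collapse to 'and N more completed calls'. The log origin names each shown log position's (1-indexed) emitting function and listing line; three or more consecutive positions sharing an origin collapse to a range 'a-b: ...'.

Answer: the defect is in scan_readings at line 21.
The tell: Log line 8 is where behavior first shows: 'driver got 3' appears instead of 'driver got 22'.
Call chain: main -> derive_floor(3, 3) (called at line 42).
First divergence: at position 8 the run shows 'driver got 3' where the working version logs 'driver got 22'.
Intended log window:
  6: located slot 1
  7: enter scan_readings: left 24 right 3
  8: driver got 22
  9: derive_floor: inputs 22 and 3
Execution walk:
  bind_quota([3, 12, 4, 8], 12) -> 1  [called from audit_lot, line 10]
  audit_lot([3, 12, 4, 8], 12) -> 24  [called from trim_outliers, line 26]
  scan_readings(24, 3) -> 3  [called from trim_outliers, line 28]
  trim_outliers([3, 12, 4, 8], 12) -> 3  [called from main, line 40]
  derive_floor(3, 3) -> 0  [called from main, line 42]
Log origin:
  1: logged in main at line 39
  2: logged in trim_outliers at line 25
  3: logged in audit_lot at line 9
  4: logged in bind_quota at line 2
  5: logged in bind_quota at line 5
  6: logged in audit_lot at line 11
  7: logged in scan_readings at line 16
  8: logged in main at line 41
  9: logged in derive_floor at line 31
A correct fix: line 21: replace `gap` with `bound`.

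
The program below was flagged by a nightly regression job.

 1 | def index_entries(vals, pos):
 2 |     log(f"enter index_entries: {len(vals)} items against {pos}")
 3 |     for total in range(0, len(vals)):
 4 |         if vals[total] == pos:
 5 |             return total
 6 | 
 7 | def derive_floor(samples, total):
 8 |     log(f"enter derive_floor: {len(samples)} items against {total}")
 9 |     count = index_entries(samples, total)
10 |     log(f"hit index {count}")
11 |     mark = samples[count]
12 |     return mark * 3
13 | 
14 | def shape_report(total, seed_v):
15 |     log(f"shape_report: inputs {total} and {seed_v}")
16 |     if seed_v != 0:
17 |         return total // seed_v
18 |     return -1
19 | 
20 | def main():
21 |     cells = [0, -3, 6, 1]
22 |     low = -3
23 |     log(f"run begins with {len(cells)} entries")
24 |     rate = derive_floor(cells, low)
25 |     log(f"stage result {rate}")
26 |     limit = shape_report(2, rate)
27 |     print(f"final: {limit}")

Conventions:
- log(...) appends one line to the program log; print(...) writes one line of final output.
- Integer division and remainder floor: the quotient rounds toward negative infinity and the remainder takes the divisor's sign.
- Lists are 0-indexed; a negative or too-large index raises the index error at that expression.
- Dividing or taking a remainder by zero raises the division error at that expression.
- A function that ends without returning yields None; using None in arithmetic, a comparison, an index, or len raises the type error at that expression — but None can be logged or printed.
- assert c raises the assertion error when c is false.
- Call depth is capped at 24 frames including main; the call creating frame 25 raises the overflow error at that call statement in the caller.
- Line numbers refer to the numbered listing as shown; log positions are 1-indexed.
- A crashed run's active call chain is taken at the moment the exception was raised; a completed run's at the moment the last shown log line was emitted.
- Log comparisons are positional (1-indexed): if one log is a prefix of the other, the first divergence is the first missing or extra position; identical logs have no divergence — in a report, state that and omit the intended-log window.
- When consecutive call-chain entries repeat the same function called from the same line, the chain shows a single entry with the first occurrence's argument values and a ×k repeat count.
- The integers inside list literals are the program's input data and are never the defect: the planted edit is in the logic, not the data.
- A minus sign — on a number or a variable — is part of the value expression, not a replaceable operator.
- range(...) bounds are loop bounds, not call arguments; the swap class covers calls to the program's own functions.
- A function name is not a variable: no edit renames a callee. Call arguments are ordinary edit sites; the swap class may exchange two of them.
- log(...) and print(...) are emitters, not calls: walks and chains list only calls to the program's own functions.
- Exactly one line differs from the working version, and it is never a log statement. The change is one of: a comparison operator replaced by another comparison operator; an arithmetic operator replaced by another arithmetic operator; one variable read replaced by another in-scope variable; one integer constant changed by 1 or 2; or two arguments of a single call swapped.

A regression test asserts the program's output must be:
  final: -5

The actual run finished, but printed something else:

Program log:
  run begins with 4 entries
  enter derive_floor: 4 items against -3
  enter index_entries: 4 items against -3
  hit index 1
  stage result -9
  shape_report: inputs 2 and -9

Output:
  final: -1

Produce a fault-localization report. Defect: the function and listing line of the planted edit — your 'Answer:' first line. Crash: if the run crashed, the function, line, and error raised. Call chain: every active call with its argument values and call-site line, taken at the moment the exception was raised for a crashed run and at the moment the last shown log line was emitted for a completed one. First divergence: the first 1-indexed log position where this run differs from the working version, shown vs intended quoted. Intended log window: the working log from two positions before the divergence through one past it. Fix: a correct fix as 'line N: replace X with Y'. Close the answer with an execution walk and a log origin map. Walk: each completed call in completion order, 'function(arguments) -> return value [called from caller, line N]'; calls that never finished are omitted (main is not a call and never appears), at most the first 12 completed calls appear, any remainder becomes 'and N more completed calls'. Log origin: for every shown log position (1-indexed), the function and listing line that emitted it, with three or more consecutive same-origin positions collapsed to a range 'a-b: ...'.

Answer: the defect is in main at line 26.
Key fact: Log line 6 is where behavior first shows: 'shape_report: inputs 2 and -9' appears instead of 'shape_report: inputs -9 and 2'.
Call chain: main -> shape_report(2, -9) (called at line 26).
First divergence: at position 6 the run shows 'shape_report: inputs 2 and -9' where the working version logs 'shape_report: inputs -9 and 2'.
Intended log window:
  4: hit index 1
  5: stage result -9
  6: shape_report: inputs -9 and 2
Execution walk:
  index_entries([0, -3, 6, 1], -3) -> 1  [called from derive_floor, line 9]
  derive_floor([0, -3, 6, 1], -3) -> -9  [called from main, line 24]
  shape_report(2, -9) -> -1  [called from main, line 26]
Log origin:
  1 — main, line 23
  2 — derive_floor, line 8
  3 — index_entries, line 2
  4 — derive_floor, line 10
  5 — main, line 25
  6 — shape_report, line 15
A correct fix: line 26: replace `shape_report(2, rate)` with `shape_report(rate, 2)`.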